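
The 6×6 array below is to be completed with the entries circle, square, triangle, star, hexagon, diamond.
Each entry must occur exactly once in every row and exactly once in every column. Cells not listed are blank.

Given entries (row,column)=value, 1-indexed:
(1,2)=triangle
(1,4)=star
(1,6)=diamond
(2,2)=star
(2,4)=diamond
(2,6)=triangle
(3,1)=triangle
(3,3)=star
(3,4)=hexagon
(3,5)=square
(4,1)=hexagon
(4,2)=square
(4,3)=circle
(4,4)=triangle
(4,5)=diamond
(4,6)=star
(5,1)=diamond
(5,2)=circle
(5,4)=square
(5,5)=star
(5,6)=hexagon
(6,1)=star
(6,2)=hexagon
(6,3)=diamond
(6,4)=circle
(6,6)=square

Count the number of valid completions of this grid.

Row 1, column 1: eliminating its row and column leaves {circle, square}.
Row 1, column 3: eliminating its row and column leaves {square, hexagon}.
Row 1, column 5: eliminating its row and column leaves {circle, hexagon}.
Row 2, column 1: eliminating its row and column leaves {circle, square}.
Row 2, column 3: eliminating its row and column leaves {square, hexagon}.
Row 2, column 5: eliminating its row and column leaves {circle, hexagon}.
Row 3, column 2: eliminating its row and column leaves {diamond}.
Row 3, column 6: eliminating its row and column leaves {circle}.
Row 5, column 3: eliminating its row and column leaves {triangle}.
Row 6, column 5: eliminating its row and column leaves {triangle}.
Enumerating the assignments across these blanks that avoid any row or column repeat gives 2 completions.

2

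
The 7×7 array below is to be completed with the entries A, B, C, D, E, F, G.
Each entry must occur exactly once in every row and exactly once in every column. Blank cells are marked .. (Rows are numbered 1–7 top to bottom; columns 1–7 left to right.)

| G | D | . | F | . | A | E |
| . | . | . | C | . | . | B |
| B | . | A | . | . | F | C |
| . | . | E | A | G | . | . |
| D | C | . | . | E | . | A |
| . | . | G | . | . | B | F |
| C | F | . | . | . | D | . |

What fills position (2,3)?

D

Row 3, column 5: row 3 has {A, B, C, F} and column 5 has {E, G}, leaving only D.
Row 4, column 1: row 4 has {A, E, G} and column 1 has {B, C, D, G}, leaving only F.
Row 4, column 2: row 4 has {A, E, F, G} and column 2 has {C, D, F}, leaving only B.
Row 4, column 6: row 4 has {A, B, E, F, G} and column 6 has {A, B, D, F}, leaving only C.
Row 4, column 7: row 4 has {A, B, C, E, F, G} and column 7 has {A, B, C, E, F}, leaving only D.
Row 5, column 6: row 5 has {A, C, D, E} and column 6 has {A, B, C, D, F}, leaving only G.
Row 2, column 6: row 2 has {B, C} and column 6 has {A, B, C, D, F, G}, leaving only E.
Row 2, column 1: row 2 has {B, C, E} and column 1 has {B, C, D, F, G}, leaving only A.
Row 2, column 2: row 2 has {A, B, C, E} and column 2 has {B, C, D, F}, leaving only G.
Row 2, column 5: row 2 has {A, B, C, E, G} and column 5 has {D, E, G}, leaving only F.
Row 2 already has {A, B, C, E, F, G} and column 3 already has {A, E, G}, so row 2, column 3 must be D.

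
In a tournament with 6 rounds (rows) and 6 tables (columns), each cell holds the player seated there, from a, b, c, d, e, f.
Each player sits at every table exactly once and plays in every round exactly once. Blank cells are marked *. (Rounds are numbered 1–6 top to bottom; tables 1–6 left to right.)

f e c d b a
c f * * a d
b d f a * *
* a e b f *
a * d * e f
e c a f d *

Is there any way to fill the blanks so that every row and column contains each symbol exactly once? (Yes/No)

No round or table among the givens repeats a symbol, and propagating forced cells runs into no contradiction.
One valid completion exists (for instance, f e c d b a / c f b e a d / b d f a c e / d a e b f c / a b d c e f / e c a f d b).

Yes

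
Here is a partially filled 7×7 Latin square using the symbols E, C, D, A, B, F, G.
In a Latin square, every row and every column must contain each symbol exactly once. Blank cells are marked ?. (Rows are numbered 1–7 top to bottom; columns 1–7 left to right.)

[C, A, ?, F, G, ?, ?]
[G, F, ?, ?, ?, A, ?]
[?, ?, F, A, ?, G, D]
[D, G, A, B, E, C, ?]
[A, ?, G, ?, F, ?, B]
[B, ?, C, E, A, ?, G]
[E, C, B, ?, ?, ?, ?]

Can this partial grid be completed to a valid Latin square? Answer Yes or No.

Row 3, column 1: row 3 together with column 1 already contain {E, C, D, A, B, F, G} — every symbol — so nothing can go there. The grid has no valid completion.

No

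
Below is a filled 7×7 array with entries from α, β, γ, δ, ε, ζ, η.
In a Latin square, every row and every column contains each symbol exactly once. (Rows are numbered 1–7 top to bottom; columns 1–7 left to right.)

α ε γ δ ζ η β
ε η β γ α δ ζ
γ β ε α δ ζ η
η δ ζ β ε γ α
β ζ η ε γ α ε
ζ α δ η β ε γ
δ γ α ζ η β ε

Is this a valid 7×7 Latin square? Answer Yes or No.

Row 5 contains ε twice (at columns 4 and 7), so it is not a permutation.

No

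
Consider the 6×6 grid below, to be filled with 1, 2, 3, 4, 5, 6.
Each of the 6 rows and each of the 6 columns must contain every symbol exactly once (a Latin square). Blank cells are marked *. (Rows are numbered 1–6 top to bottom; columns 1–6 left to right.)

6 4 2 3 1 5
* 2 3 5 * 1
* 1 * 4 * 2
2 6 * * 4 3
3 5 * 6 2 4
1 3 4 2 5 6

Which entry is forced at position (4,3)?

5

Row 2, column 1: row 2 has {1, 2, 3, 5} and column 1 has {1, 2, 3, 6}, leaving only 4.
Row 2, column 5: row 2 has {1, 2, 3, 4, 5} and column 5 has {1, 2, 4, 5}, leaving only 6.
Row 3, column 1: row 3 has {1, 2, 4} and column 1 has {1, 2, 3, 4, 6}, leaving only 5.
Row 3, column 3: row 3 has {1, 2, 4, 5} and column 3 has {2, 3, 4}, leaving only 6.
Row 3, column 5: row 3 has {1, 2, 4, 5, 6} and column 5 has {1, 2, 4, 5, 6}, leaving only 3.
Row 4, column 4: row 4 has {2, 3, 4, 6} and column 4 has {2, 3, 4, 5, 6}, leaving only 1.
Row 4 already has {1, 2, 3, 4, 6} and column 3 already has {2, 3, 4, 6}, so row 4, column 3 must be 5.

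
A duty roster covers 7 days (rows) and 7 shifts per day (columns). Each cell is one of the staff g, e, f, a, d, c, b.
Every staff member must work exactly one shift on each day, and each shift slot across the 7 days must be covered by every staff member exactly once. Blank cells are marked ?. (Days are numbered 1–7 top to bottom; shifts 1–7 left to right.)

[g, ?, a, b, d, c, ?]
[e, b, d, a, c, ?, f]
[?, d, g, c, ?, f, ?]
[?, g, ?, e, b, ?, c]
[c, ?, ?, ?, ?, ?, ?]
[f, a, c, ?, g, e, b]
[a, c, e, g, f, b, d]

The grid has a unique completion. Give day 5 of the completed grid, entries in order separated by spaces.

c e b f a d g

Day 1, shift 7: day 1 has {g, a, d, c, b} and shift 7 has {f, d, c, b}, leaving only e.
Day 1, shift 2: day 1 has {g, e, a, d, c, b} and shift 2 has {g, a, d, c, b}, leaving only f.
Day 5, shift 2: day 5 has {c} and shift 2 has {g, f, a, d, c, b}, leaving only e.
Day 5, shift 5: day 5 has {e, c} and shift 5 has {g, f, d, c, b}, leaving only a.
Day 5, shift 7: day 5 has {e, a, c} and shift 7 has {e, f, d, c, b}, leaving only g.
Day 5, shift 6: day 5 has {g, e, a, c} and shift 6 has {e, f, c, b}, leaving only d.
Day 5, shift 4: day 5 has {g, e, a, d, c} and shift 4 has {g, e, a, c, b}, leaving only f.
Day 5, shift 3: day 5 has {g, e, f, a, d, c} and shift 3 has {g, e, a, d, c}, leaving only b.
So day 5 reads: c e b f a d g.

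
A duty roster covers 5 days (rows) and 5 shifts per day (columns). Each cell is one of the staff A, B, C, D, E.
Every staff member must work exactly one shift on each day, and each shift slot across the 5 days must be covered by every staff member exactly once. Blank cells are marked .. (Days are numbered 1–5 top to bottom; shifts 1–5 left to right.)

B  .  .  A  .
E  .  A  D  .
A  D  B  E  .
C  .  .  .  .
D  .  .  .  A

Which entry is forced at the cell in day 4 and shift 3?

Day 3, shift 5: day 3 has {A, B, D, E} and shift 5 has {A}, leaving only C.
Day 2, shift 5: day 2 has {A, D, E} and shift 5 has {A, C}, leaving only B.
Day 2, shift 2: day 2 has {A, B, D, E} and shift 2 has {D}, leaving only C.
Day 1, shift 2: day 1 has {A, B} and shift 2 has {C, D}, leaving only E.
Day 1, shift 5: day 1 has {A, B, E} and shift 5 has {A, B, C}, leaving only D.
Day 1, shift 3: day 1 has {A, B, D, E} and shift 3 has {A, B}, leaving only C.
Day 4, shift 4: day 4 has {C} and shift 4 has {A, D, E}, leaving only B.
Day 4, shift 2: day 4 has {B, C} and shift 2 has {C, D, E}, leaving only A.
Day 4, shift 5: day 4 has {A, B, C} and shift 5 has {A, B, C, D}, leaving only E.
Day 4 already has {A, B, C, E} and shift 3 already has {A, B, C}, so day 4, shift 3 must be D.

D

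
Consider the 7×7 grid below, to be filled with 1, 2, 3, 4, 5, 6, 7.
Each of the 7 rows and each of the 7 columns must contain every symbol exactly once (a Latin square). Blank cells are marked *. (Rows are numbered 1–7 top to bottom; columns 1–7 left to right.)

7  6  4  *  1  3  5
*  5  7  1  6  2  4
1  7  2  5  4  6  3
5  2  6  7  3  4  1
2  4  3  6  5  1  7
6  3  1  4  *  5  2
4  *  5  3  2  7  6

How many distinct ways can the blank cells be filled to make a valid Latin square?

Row 1, column 4: eliminating its row and column leaves {2}.
Row 2, column 1: eliminating its row and column leaves {3}.
Row 6, column 5: eliminating its row and column leaves {7}.
Row 7, column 2: eliminating its row and column leaves {1}.
Only one assignment across all blanks avoids any row or column repeat, giving 1 completion.

1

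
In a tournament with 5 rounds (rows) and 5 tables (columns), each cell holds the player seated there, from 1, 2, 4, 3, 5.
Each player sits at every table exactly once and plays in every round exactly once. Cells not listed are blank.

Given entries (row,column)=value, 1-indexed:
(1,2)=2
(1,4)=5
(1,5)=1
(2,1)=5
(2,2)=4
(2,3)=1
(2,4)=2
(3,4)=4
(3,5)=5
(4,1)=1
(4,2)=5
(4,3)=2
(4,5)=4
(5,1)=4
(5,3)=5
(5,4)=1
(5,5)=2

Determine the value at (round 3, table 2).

Round 1, table 1: round 1 has {1, 2, 5} and table 1 has {1, 4, 5}, leaving only 3.
Round 1, table 3: round 1 has {1, 2, 3, 5} and table 3 has {1, 2, 5}, leaving only 4.
Round 2, table 5: round 2 has {1, 2, 4, 5} and table 5 has {1, 2, 4, 5}, leaving only 3.
Round 3, table 1: round 3 has {4, 5} and table 1 has {1, 4, 3, 5}, leaving only 2.
Round 3, table 3: round 3 has {2, 4, 5} and table 3 has {1, 2, 4, 5}, leaving only 3.
Round 3 already has {2, 4, 3, 5} and table 2 already has {2, 4, 5}, so round 3, table 2 must be 1.

1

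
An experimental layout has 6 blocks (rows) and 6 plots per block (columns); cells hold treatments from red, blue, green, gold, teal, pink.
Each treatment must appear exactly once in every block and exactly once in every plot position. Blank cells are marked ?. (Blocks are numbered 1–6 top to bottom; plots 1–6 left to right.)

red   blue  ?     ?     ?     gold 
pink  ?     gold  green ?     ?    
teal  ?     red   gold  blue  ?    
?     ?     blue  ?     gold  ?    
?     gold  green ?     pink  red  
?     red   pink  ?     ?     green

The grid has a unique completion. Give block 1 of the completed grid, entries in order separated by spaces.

Block 1, plot 3: block 1 has {red, blue, gold} and plot 3 has {red, blue, green, gold, pink}, leaving only teal.
Block 1, plot 4: block 1 has {red, blue, gold, teal} and plot 4 has {green, gold}, leaving only pink.
Block 1, plot 5: block 1 has {red, blue, gold, teal, pink} and plot 5 has {blue, gold, pink}, leaving only green.
So block 1 reads: red blue teal pink green gold.

red blue teal pink green gold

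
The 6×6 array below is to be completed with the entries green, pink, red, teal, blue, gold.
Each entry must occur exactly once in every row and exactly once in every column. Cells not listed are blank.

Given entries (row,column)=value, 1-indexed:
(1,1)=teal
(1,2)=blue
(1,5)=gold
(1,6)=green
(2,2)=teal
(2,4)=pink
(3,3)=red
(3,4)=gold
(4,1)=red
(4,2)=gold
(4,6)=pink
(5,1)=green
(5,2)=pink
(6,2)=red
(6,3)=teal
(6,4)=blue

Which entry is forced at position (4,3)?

blue

Row 1, column 3: row 1 has {green, teal, blue, gold} and column 3 has {red, teal}, leaving only pink.
Row 1, column 4: row 1 has {green, pink, teal, blue, gold} and column 4 has {pink, blue, gold}, leaving only red.
Row 3, column 2: row 3 has {red, gold} and column 2 has {pink, red, teal, blue, gold}, leaving only green.
Row 5, column 4: row 5 has {green, pink} and column 4 has {pink, red, blue, gold}, leaving only teal.
Row 4, column 4: row 4 has {pink, red, gold} and column 4 has {pink, red, teal, blue, gold}, leaving only green.
Row 4 already has {green, pink, red, gold} and column 3 already has {pink, red, teal}, so row 4, column 3 must be blue.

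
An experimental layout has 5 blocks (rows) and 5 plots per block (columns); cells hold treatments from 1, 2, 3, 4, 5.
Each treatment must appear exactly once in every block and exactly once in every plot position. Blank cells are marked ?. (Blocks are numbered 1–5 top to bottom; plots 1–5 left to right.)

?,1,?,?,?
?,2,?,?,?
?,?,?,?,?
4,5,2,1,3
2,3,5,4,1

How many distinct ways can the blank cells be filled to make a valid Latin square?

Block 1, plot 1: eliminating its block and plot leaves {3, 5}.
Block 1, plot 3: eliminating its block and plot leaves {3, 4}.
Block 1, plot 4: eliminating its block and plot leaves {2, 3, 5}.
Block 1, plot 5: eliminating its block and plot leaves {2, 4, 5}.
Block 2, plot 1: eliminating its block and plot leaves {1, 3, 5}.
Block 2, plot 3: eliminating its block and plot leaves {1, 3, 4}.
Block 2, plot 4: eliminating its block and plot leaves {3, 5}.
Block 2, plot 5: eliminating its block and plot leaves {4, 5}.
Block 3, plot 1: eliminating its block and plot leaves {1, 3, 5}.
Block 3, plot 2: eliminating its block and plot leaves {4}.
Block 3, plot 3: eliminating its block and plot leaves {1, 3, 4}.
Block 3, plot 4: eliminating its block and plot leaves {2, 3, 5}.
Block 3, plot 5: eliminating its block and plot leaves {2, 4, 5}.
Enumerating the assignments across these blanks that avoid any block or plot repeat gives 6 completions.

6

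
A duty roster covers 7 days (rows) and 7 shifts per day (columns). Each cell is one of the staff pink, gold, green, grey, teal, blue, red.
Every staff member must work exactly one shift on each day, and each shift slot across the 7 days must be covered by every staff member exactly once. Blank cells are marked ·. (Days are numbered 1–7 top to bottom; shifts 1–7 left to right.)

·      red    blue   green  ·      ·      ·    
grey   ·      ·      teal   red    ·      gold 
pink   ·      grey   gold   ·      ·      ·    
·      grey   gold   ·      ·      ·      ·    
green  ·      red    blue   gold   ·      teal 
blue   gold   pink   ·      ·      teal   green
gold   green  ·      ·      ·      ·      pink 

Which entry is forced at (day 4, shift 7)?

blue

Day 1, shift 1: day 1 has {green, blue, red} and shift 1 has {pink, gold, green, grey, blue}, leaving only teal.
Day 1, shift 7: day 1 has {green, teal, blue, red} and shift 7 has {pink, gold, green, teal}, leaving only grey.
Day 1, shift 5: day 1 has {green, grey, teal, blue, red} and shift 5 has {gold, red}, leaving only pink.
Day 1, shift 6: day 1 has {pink, green, grey, teal, blue, red} and shift 6 has {teal}, leaving only gold.
Day 2, shift 3: day 2 has {gold, grey, teal, red} and shift 3 has {pink, gold, grey, blue, red}, leaving only green.
Day 4, shift 1: day 4 has {gold, grey} and shift 1 has {pink, gold, green, grey, teal, blue}, leaving only red.
Day 4 already has {gold, grey, red} and shift 7 already has {pink, gold, green, grey, teal}, so day 4, shift 7 must be blue.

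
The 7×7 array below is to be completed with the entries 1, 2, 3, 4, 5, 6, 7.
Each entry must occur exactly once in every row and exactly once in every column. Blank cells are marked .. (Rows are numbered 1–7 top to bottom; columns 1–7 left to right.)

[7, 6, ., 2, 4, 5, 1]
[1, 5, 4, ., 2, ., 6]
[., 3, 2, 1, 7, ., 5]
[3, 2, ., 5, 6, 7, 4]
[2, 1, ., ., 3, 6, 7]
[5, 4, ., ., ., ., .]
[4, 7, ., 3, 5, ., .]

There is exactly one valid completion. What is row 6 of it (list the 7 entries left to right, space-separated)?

Row 6, column 5: row 6 has {4, 5} and column 5 has {2, 3, 4, 5, 6, 7}, leaving only 1.
Row 1, column 3: row 1 has {1, 2, 4, 5, 6, 7} and column 3 has {2, 4}, leaving only 3.
Row 2, column 4: row 2 has {1, 2, 4, 5, 6} and column 4 has {1, 2, 3, 5}, leaving only 7.
Row 6, column 4: row 6 has {1, 4, 5} and column 4 has {1, 2, 3, 5, 7}, leaving only 6.
Row 6, column 3: row 6 has {1, 4, 5, 6} and column 3 has {2, 3, 4}, leaving only 7.
Row 2, column 6: row 2 has {1, 2, 4, 5, 6, 7} and column 6 has {5, 6, 7}, leaving only 3.
Row 6, column 6: row 6 has {1, 4, 5, 6, 7} and column 6 has {3, 5, 6, 7}, leaving only 2.
Row 6, column 7: row 6 has {1, 2, 4, 5, 6, 7} and column 7 has {1, 4, 5, 6, 7}, leaving only 3.
So row 6 reads: 5 4 7 6 1 2 3.

5 4 7 6 1 2 3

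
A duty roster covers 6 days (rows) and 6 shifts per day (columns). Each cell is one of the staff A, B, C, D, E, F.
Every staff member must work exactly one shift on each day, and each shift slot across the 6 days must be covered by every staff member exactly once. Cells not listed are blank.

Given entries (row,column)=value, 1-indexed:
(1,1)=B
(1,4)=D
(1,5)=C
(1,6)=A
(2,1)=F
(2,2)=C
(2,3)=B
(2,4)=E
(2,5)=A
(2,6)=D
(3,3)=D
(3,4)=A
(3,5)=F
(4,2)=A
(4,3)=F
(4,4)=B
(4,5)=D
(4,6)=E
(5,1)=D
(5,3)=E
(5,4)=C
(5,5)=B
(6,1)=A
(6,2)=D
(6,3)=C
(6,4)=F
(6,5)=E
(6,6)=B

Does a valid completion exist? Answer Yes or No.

Day 1, shift 3: day 1 together with shift 3 already contain {A, B, C, D, E, F} — every symbol — so nothing can go there. The grid has no valid completion.

No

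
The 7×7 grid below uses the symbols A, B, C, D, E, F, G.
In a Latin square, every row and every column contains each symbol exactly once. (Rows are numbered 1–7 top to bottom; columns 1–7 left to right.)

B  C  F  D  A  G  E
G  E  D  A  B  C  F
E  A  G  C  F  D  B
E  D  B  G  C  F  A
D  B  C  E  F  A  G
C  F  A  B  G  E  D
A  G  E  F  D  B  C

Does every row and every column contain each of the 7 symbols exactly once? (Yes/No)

No

Every row is a permutation, but column 1 contains E twice (at rows 3 and 4).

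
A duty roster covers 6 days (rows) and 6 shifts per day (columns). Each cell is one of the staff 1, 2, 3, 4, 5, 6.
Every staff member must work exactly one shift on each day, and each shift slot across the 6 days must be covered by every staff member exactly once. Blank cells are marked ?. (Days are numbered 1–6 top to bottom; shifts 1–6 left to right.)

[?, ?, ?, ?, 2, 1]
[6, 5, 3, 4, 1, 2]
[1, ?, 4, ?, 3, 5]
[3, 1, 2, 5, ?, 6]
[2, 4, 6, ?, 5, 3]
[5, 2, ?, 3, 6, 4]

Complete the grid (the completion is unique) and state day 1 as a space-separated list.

Day 1, shift 1: day 1 has {1, 2} and shift 1 has {1, 2, 3, 5, 6}, leaving only 4.
Day 1, shift 3: day 1 has {1, 2, 4} and shift 3 has {2, 3, 4, 6}, leaving only 5.
Day 1, shift 4: day 1 has {1, 2, 4, 5} and shift 4 has {3, 4, 5}, leaving only 6.
Day 1, shift 2: day 1 has {1, 2, 4, 5, 6} and shift 2 has {1, 2, 4, 5}, leaving only 3.
So day 1 reads: 4 3 5 6 2 1.

4 3 5 6 2 1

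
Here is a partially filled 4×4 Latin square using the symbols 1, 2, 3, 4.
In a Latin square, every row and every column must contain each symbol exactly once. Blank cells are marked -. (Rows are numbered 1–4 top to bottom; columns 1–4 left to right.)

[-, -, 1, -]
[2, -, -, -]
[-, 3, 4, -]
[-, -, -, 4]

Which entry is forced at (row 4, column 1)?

3

Row 2, column 3: row 2 has {2} and column 3 has {1, 4}, leaving only 3.
Row 2, column 4: row 2 has {2, 3} and column 4 has {4}, leaving only 1.
Row 2, column 2: row 2 has {1, 2, 3} and column 2 has {3}, leaving only 4.
Row 1, column 2: row 1 has {1} and column 2 has {3, 4}, leaving only 2.
Row 1, column 4: row 1 has {1, 2} and column 4 has {1, 4}, leaving only 3.
Row 1, column 1: row 1 has {1, 2, 3} and column 1 has {2}, leaving only 4.
Row 3, column 1: row 3 has {3, 4} and column 1 has {2, 4}, leaving only 1.
Row 4 already has {4} and column 1 already has {1, 2, 4}, so row 4, column 1 must be 3.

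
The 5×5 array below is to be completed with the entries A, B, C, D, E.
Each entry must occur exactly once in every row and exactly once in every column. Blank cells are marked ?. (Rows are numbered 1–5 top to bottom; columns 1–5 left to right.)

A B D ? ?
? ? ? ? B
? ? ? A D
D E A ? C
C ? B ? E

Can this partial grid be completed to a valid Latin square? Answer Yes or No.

No

Row 1, column 5: row 1 together with column 5 already contain {A, B, C, D, E} — every symbol — so nothing can go there. The grid has no valid completion.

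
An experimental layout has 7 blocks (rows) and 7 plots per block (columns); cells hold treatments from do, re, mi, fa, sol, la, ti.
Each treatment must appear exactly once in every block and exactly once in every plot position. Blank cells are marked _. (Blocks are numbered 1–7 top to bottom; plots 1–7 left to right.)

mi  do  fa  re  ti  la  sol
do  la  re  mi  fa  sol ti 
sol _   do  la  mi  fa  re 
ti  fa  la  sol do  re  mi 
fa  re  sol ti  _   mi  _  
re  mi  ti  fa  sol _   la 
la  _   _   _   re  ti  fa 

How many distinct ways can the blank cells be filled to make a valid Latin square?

1

Block 3, plot 2: eliminating its block and plot leaves {ti}.
Block 5, plot 5: eliminating its block and plot leaves {la}.
Block 5, plot 7: eliminating its block and plot leaves {do}.
Block 6, plot 6: eliminating its block and plot leaves {do}.
Block 7, plot 2: eliminating its block and plot leaves {sol}.
Block 7, plot 3: eliminating its block and plot leaves {mi}.
Block 7, plot 4: eliminating its block and plot leaves {do}.
Only one assignment across all blanks avoids any block or plot repeat, giving 1 completion.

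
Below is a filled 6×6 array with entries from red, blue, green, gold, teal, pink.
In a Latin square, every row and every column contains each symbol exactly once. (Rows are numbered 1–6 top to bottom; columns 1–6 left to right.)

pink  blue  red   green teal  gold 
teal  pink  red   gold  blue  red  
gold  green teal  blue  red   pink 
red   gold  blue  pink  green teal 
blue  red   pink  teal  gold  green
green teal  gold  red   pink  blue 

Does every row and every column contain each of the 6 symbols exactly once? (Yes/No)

Row 2 contains red twice (at columns 3 and 6), so it is not a permutation.

No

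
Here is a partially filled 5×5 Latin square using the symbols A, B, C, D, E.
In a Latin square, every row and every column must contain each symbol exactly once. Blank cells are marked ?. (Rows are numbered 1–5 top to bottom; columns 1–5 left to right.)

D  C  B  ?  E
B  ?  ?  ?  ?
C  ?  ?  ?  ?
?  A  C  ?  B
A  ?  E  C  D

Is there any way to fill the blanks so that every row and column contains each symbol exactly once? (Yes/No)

Yes

No row or column among the givens repeats a symbol, and propagating forced cells runs into no contradiction.
One valid completion exists (for instance, D C B A E / B D A E C / C E D B A / E A C D B / A B E C D).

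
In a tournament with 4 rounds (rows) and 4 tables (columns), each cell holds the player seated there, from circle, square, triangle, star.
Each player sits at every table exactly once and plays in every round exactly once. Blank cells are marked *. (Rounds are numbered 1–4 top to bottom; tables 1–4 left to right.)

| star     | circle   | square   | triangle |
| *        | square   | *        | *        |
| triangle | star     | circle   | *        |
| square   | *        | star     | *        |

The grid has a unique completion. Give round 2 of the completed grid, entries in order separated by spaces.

circle square triangle star

Round 2, table 1: round 2 has {square} and table 1 has {square, triangle, star}, leaving only circle.
Round 2, table 3: round 2 has {circle, square} and table 3 has {circle, square, star}, leaving only triangle.
Round 2, table 4: round 2 has {circle, square, triangle} and table 4 has {triangle}, leaving only star.
So round 2 reads: circle square triangle star.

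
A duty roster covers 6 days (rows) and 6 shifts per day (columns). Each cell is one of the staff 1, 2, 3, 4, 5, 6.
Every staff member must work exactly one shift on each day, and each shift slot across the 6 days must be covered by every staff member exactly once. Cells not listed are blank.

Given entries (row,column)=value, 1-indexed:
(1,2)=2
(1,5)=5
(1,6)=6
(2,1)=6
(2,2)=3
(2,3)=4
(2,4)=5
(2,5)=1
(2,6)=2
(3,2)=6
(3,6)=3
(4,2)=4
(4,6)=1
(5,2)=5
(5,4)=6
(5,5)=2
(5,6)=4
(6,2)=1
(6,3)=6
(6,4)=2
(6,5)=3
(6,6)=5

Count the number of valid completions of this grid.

Day 1, shift 1: eliminating its day and shift leaves {1, 3, 4}.
Day 1, shift 3: eliminating its day and shift leaves {1, 3}.
Day 1, shift 4: eliminating its day and shift leaves {1, 3, 4}.
Day 3, shift 1: eliminating its day and shift leaves {1, 2, 4, 5}.
Day 3, shift 3: eliminating its day and shift leaves {1, 2, 5}.
Day 3, shift 4: eliminating its day and shift leaves {1, 4}.
Day 3, shift 5: eliminating its day and shift leaves {4}.
Day 4, shift 1: eliminating its day and shift leaves {2, 3, 5}.
Day 4, shift 3: eliminating its day and shift leaves {2, 3, 5}.
Day 4, shift 4: eliminating its day and shift leaves {3}.
Day 4, shift 5: eliminating its day and shift leaves {6}.
Day 5, shift 1: eliminating its day and shift leaves {1, 3}.
Day 5, shift 3: eliminating its day and shift leaves {1, 3}.
Day 6, shift 1: eliminating its day and shift leaves {4}.
Enumerating the assignments across these blanks that avoid any day or shift repeat gives 4 completions.

4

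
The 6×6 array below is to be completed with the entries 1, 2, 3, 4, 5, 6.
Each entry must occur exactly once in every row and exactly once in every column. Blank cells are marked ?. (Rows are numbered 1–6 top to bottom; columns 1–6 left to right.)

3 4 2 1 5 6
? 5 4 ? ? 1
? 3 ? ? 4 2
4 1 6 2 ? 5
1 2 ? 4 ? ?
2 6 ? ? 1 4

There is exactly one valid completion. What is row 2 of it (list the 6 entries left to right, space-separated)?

6 5 4 3 2 1

Row 2, column 1: row 2 has {1, 4, 5} and column 1 has {1, 2, 3, 4}, leaving only 6.
Row 2, column 4: row 2 has {1, 4, 5, 6} and column 4 has {1, 2, 4}, leaving only 3.
Row 2, column 5: row 2 has {1, 3, 4, 5, 6} and column 5 has {1, 4, 5}, leaving only 2.
So row 2 reads: 6 5 4 3 2 1.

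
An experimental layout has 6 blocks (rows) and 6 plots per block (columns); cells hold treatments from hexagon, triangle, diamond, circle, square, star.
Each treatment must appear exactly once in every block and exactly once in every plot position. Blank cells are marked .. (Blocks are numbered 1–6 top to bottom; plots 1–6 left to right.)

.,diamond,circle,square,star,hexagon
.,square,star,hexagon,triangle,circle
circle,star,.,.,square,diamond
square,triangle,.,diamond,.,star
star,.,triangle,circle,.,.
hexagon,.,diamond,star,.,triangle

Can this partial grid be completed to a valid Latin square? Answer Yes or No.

No

Block 1, plot 1: block 1 has {hexagon, diamond, circle, square, star} and plot 1 has {hexagon, circle, square, star}, so it must be triangle.
Block 2, plot 1: block 2 has {hexagon, triangle, circle, square, star} and plot 1 has {hexagon, triangle, circle, square, star}, so it must be diamond.
Block 3, plot 3: block 3 has {diamond, circle, square, star} and plot 3 has {triangle, diamond, circle, star}, so it must be hexagon.
Now block 4, plot 3: block 4 together with plot 3 already contain {hexagon, triangle, diamond, circle, square, star} — every symbol — so nothing can go there. The grid has no valid completion.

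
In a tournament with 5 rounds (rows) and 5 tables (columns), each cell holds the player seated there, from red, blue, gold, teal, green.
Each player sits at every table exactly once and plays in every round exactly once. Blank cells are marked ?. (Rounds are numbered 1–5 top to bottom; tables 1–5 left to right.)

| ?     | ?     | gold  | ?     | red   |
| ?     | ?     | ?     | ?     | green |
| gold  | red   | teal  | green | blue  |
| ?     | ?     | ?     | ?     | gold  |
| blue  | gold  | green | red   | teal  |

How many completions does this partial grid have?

3

Round 1, table 1: eliminating its round and table leaves {teal, green}.
Round 1, table 2: eliminating its round and table leaves {blue, teal, green}.
Round 1, table 4: eliminating its round and table leaves {blue, teal}.
Round 2, table 1: eliminating its round and table leaves {red, teal}.
Round 2, table 2: eliminating its round and table leaves {blue, teal}.
Round 2, table 3: eliminating its round and table leaves {red, blue}.
Round 2, table 4: eliminating its round and table leaves {blue, gold, teal}.
Round 4, table 1: eliminating its round and table leaves {red, teal, green}.
Round 4, table 2: eliminating its round and table leaves {blue, teal, green}.
Round 4, table 3: eliminating its round and table leaves {red, blue}.
Round 4, table 4: eliminating its round and table leaves {blue, teal}.
Enumerating the assignments across these blanks that avoid any round or table repeat gives 3 completions.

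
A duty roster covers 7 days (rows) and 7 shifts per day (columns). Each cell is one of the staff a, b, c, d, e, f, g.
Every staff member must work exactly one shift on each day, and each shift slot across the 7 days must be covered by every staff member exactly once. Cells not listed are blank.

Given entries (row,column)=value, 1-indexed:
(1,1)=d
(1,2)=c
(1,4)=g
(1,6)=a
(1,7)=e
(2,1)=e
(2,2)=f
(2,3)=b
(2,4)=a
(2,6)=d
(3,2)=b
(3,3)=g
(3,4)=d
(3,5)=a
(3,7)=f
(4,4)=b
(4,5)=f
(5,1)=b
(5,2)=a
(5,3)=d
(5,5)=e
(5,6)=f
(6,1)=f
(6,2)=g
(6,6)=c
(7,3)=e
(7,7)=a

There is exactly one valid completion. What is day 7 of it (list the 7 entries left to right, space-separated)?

g d e f c b a

Day 7, shift 2: day 7 has {a, e} and shift 2 has {a, b, c, f, g}, leaving only d.
Day 1, shift 3: day 1 has {a, c, d, e, g} and shift 3 has {b, d, e, g}, leaving only f.
Day 1, shift 5: day 1 has {a, c, d, e, f, g} and shift 5 has {a, e, f}, leaving only b.
Day 3, shift 1: day 3 has {a, b, d, f, g} and shift 1 has {b, d, e, f}, leaving only c.
Day 7, shift 1: day 7 has {a, d, e} and shift 1 has {b, c, d, e, f}, leaving only g.
Day 7, shift 5: day 7 has {a, d, e, g} and shift 5 has {a, b, e, f}, leaving only c.
Day 7, shift 4: day 7 has {a, c, d, e, g} and shift 4 has {a, b, d, g}, leaving only f.
Day 7, shift 6: day 7 has {a, c, d, e, f, g} and shift 6 has {a, c, d, f}, leaving only b.
So day 7 reads: g d e f c b a.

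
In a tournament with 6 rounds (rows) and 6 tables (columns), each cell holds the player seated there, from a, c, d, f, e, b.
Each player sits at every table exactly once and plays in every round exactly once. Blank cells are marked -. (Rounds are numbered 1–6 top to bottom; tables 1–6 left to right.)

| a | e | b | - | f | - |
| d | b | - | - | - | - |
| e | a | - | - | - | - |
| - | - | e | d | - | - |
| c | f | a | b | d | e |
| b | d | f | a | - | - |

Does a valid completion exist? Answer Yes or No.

No round or table among the givens repeats a symbol, and propagating forced cells runs into no contradiction.
One valid completion exists (for instance, a e b c f d / d b c e a f / e a d f c b / f c e d b a / c f a b d e / b d f a e c).

Yes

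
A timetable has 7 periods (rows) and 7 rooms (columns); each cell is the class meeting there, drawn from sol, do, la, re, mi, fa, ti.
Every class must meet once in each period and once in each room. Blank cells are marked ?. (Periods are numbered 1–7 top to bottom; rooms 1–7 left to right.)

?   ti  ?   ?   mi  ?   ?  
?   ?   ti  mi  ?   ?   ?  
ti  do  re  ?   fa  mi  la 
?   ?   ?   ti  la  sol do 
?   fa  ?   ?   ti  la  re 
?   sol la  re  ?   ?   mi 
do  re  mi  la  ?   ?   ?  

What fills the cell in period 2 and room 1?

Period 2, room 2: period 2 has {mi, ti} and room 2 has {sol, do, re, fa, ti}, leaving only la.
Period 3, room 4: period 3 has {do, la, re, mi, fa, ti} and room 4 has {la, re, mi, ti}, leaving only sol.
Period 4, room 2: period 4 has {sol, do, la, ti} and room 2 has {sol, do, la, re, fa, ti}, leaving only mi.
Period 4, room 3: period 4 has {sol, do, la, mi, ti} and room 3 has {la, re, mi, ti}, leaving only fa.
Period 4, room 1: period 4 has {sol, do, la, mi, fa, ti} and room 1 has {do, ti}, leaving only re.
Period 5, room 4: period 5 has {la, re, fa, ti} and room 4 has {sol, la, re, mi, ti}, leaving only do.
Period 1, room 4: period 1 has {mi, ti} and room 4 has {sol, do, la, re, mi, ti}, leaving only fa.
Period 1, room 7: period 1 has {mi, fa, ti} and room 7 has {do, la, re, mi}, leaving only sol.
Period 1, room 1: period 1 has {sol, mi, fa, ti} and room 1 has {do, re, ti}, leaving only la.
Period 1, room 3: period 1 has {sol, la, mi, fa, ti} and room 3 has {la, re, mi, fa, ti}, leaving only do.
Period 1, room 6: period 1 has {sol, do, la, mi, fa, ti} and room 6 has {sol, la, mi}, leaving only re.
Period 2, room 7: period 2 has {la, mi, ti} and room 7 has {sol, do, la, re, mi}, leaving only fa.
Period 2 already has {la, mi, fa, ti} and room 1 already has {do, la, re, ti}, so period 2, room 1 must be sol.

sol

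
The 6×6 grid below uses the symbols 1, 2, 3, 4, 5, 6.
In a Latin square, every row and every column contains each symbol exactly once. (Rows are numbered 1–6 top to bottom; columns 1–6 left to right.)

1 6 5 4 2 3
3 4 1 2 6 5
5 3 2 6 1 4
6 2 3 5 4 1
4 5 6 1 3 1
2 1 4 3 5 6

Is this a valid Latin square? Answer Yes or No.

No

Column 6 contains 1 twice (at rows 4 and 5), so it is not a permutation.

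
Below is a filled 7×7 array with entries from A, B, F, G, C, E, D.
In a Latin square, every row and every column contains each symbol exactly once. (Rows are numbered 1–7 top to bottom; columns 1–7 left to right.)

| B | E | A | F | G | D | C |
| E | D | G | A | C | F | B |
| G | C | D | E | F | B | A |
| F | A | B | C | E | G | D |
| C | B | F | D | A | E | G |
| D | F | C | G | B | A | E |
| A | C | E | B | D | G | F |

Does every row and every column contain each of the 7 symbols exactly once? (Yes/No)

Every row is a permutation, but column 2 contains C twice (at rows 3 and 7).

No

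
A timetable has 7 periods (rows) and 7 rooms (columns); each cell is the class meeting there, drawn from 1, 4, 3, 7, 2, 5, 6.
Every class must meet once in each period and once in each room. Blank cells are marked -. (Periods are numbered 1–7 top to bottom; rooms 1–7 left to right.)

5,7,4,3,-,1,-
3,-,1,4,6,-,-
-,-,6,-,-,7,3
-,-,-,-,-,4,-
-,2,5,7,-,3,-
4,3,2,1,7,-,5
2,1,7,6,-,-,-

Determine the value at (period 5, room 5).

Period 1, room 5: period 1 has {1, 4, 3, 7, 5} and room 5 has {7, 6}, leaving only 2.
Period 1, room 7: period 1 has {1, 4, 3, 7, 2, 5} and room 7 has {3, 5}, leaving only 6.
Period 2, room 2: period 2 has {1, 4, 3, 6} and room 2 has {1, 3, 7, 2}, leaving only 5.
Period 2, room 6: period 2 has {1, 4, 3, 5, 6} and room 6 has {1, 4, 3, 7}, leaving only 2.
Period 2, room 7: period 2 has {1, 4, 3, 2, 5, 6} and room 7 has {3, 5, 6}, leaving only 7.
Period 3, room 1: period 3 has {3, 7, 6} and room 1 has {4, 3, 2, 5}, leaving only 1.
Period 3, room 2: period 3 has {1, 3, 7, 6} and room 2 has {1, 3, 7, 2, 5}, leaving only 4.
Period 3, room 5: period 3 has {1, 4, 3, 7, 6} and room 5 has {7, 2, 6}, leaving only 5.
Period 3, room 4: period 3 has {1, 4, 3, 7, 5, 6} and room 4 has {1, 4, 3, 7, 6}, leaving only 2.
Period 4, room 2: period 4 has {4} and room 2 has {1, 4, 3, 7, 2, 5}, leaving only 6.
Period 4, room 1: period 4 has {4, 6} and room 1 has {1, 4, 3, 2, 5}, leaving only 7.
Period 4, room 3: period 4 has {4, 7, 6} and room 3 has {1, 4, 7, 2, 5, 6}, leaving only 3.
Period 4, room 4: period 4 has {4, 3, 7, 6} and room 4 has {1, 4, 3, 7, 2, 6}, leaving only 5.
Period 4, room 5: period 4 has {4, 3, 7, 5, 6} and room 5 has {7, 2, 5, 6}, leaving only 1.
Period 5 already has {3, 7, 2, 5} and room 5 already has {1, 7, 2, 5, 6}, so period 5, room 5 must be 4.

4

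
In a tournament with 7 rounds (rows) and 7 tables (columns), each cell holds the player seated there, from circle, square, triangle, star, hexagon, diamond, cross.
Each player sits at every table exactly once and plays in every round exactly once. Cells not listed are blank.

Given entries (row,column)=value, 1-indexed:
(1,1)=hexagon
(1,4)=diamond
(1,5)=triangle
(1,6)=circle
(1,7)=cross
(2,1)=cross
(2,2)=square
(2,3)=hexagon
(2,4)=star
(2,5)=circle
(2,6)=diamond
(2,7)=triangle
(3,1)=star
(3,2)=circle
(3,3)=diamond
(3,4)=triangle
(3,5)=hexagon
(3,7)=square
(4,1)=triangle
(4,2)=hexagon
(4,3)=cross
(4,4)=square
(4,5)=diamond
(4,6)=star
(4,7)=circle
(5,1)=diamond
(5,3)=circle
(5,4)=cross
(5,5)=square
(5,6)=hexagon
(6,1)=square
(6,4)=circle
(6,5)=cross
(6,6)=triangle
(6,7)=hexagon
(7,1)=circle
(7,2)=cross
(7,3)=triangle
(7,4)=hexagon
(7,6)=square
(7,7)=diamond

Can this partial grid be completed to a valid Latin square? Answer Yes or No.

Yes

No round or table among the givens repeats a symbol, and propagating forced cells runs into no contradiction.
One valid completion exists (for instance, hexagon star square diamond triangle circle cross / cross square hexagon star circle diamond triangle / star circle diamond triangle hexagon cross square / triangle hexagon cross square diamond star circle / diamond triangle circle cross square hexagon star / square diamond star circle cross triangle hexagon / circle cross triangle hexagon star square diamond).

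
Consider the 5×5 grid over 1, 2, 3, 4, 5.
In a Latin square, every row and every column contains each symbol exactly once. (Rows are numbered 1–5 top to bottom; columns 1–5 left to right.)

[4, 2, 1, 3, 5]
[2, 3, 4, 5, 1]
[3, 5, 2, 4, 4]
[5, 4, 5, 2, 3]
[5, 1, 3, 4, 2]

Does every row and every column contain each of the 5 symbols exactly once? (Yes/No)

No

Row 4 contains 5 twice (at columns 1 and 3); row 3 is also not a permutation.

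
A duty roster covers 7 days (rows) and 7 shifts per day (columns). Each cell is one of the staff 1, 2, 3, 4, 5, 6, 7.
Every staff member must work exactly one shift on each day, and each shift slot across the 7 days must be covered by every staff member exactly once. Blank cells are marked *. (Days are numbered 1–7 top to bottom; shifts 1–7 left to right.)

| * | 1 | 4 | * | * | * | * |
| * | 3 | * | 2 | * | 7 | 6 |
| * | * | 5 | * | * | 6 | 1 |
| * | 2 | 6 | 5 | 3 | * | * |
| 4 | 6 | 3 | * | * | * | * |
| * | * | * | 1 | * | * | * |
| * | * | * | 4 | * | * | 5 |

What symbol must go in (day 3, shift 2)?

4

Day 2, shift 3: day 2 has {2, 3, 6, 7} and shift 3 has {3, 4, 5, 6}, leaving only 1.
Day 2, shift 1: day 2 has {1, 2, 3, 6, 7} and shift 1 has {4}, leaving only 5.
Day 2, shift 5: day 2 has {1, 2, 3, 5, 6, 7} and shift 5 has {3}, leaving only 4.
Day 5, shift 4: day 5 has {3, 4, 6} and shift 4 has {1, 2, 4, 5}, leaving only 7.
Day 3, shift 4: day 3 has {1, 5, 6} and shift 4 has {1, 2, 4, 5, 7}, leaving only 3.
Day 1, shift 4: day 1 has {1, 4} and shift 4 has {1, 2, 3, 4, 5, 7}, leaving only 6.
Day 5, shift 7: day 5 has {3, 4, 6, 7} and shift 7 has {1, 5, 6}, leaving only 2.
Day 7, shift 2: day 7 has {4, 5} and shift 2 has {1, 2, 3, 6}, leaving only 7.
Day 3 already has {1, 3, 5, 6} and shift 2 already has {1, 2, 3, 6, 7}, so day 3, shift 2 must be 4.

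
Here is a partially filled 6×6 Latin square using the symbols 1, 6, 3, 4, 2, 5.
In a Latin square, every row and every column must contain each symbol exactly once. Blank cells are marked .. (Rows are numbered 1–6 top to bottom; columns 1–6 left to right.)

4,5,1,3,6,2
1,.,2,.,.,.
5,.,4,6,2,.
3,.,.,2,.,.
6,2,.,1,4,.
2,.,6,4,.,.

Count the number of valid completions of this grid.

Row 2, column 2: eliminating its row and column leaves {6, 3, 4}.
Row 2, column 4: eliminating its row and column leaves {5}.
Row 2, column 5: eliminating its row and column leaves {3, 5}.
Row 2, column 6: eliminating its row and column leaves {6, 3, 4, 5}.
Row 3, column 2: eliminating its row and column leaves {1, 3}.
Row 3, column 6: eliminating its row and column leaves {1, 3}.
Row 4, column 2: eliminating its row and column leaves {1, 6, 4}.
Row 4, column 3: eliminating its row and column leaves {5}.
Row 4, column 5: eliminating its row and column leaves {1, 5}.
Row 4, column 6: eliminating its row and column leaves {1, 6, 4, 5}.
Row 5, column 3: eliminating its row and column leaves {3, 5}.
Row 5, column 6: eliminating its row and column leaves {3, 5}.
Row 6, column 2: eliminating its row and column leaves {1, 3}.
Row 6, column 5: eliminating its row and column leaves {1, 3, 5}.
Row 6, column 6: eliminating its row and column leaves {1, 3, 5}.
Enumerating the assignments across these blanks that avoid any row or column repeat gives 4 completions.

4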